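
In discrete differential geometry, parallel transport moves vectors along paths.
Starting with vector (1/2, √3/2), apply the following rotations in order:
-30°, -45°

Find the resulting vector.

Total rotation: (-30°) + (-45°) = -75°. Final vector: (0.9659, -0.2588)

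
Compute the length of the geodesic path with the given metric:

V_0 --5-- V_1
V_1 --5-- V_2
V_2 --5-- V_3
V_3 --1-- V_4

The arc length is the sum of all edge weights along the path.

Arc length = 5 + 5 + 5 + 1 = 16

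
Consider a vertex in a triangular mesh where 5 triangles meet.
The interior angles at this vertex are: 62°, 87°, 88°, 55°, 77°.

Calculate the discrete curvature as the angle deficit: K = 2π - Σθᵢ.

Sum of angles = 369°. K = 360° - 369° = -9° = -π/20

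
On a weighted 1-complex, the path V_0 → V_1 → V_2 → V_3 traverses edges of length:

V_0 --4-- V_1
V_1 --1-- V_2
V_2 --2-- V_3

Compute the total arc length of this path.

Arc length = 4 + 1 + 2 = 7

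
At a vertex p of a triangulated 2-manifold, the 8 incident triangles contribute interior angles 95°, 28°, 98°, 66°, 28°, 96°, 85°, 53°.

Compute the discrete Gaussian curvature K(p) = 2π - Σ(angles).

Sum of angles = 549°. K = 360° - 549° = -189° = -21π/20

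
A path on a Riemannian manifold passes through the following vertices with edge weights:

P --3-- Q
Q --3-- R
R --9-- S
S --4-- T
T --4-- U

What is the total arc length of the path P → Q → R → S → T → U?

Arc length = 3 + 3 + 9 + 4 + 4 = 23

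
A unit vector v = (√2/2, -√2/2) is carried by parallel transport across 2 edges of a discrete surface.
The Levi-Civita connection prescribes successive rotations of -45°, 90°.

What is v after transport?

Total rotation: (-45°) + 90° = 45°. Final vector: (1, 0)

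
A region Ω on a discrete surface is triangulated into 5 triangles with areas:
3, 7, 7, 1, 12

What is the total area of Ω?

3 + 7 + 7 + 1 + 12 = 30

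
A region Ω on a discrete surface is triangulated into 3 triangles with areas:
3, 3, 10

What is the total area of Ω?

3 + 3 + 10 = 16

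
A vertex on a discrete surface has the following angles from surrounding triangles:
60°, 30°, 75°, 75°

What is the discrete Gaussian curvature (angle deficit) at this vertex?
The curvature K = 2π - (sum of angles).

Sum of angles = 240°. K = 360° - 240° = 120° = 2π/3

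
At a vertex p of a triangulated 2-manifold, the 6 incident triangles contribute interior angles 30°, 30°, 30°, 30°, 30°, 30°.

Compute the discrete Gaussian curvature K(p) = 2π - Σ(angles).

Sum of angles = 180°. K = 360° - 180° = 180°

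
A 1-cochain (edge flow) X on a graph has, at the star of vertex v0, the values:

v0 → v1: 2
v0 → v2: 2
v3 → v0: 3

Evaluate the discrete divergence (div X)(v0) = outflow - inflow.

Divergence = sum of outgoing flows = 2 + 2 + (-3) = 1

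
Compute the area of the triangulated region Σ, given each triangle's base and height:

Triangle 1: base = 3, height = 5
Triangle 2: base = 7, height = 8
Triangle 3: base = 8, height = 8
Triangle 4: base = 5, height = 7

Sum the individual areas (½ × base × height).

(1/2)×3×5 + (1/2)×7×8 + (1/2)×8×8 + (1/2)×5×7 = 85.0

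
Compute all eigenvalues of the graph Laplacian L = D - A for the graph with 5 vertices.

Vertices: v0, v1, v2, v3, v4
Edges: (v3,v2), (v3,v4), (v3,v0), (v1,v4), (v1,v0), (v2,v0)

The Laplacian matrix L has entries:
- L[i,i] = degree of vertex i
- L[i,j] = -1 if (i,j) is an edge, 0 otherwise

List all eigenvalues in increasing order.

Degrees: deg(v0) = 3, deg(v1) = 2, deg(v2) = 2, deg(v3) = 3, deg(v4) = 2.
L = D − A with rows/columns ordered (v0, v1, v2, v3, v4):
  [ 3, -1, -1, -1,  0]
  [-1,  2,  0,  0, -1]
  [-1,  0,  2, -1,  0]
  [-1,  0, -1,  3, -1]
  [ 0, -1,  0, -1,  2]
Characteristic polynomial: det(λI − L) = λ(λ² − 5λ + 5)(λ² − 7λ + 11).
Roots: λ = 0; (λ² − 5λ + 5) = 0 ⇒ λ = (5 ± √5)/2 ≈ 1.382, 3.618; (λ² − 7λ + 11) = 0 ⇒ λ = (7 ± √5)/2 ≈ 2.382, 4.618.
(Check: the roots sum (with multiplicity) to 12, matching trace L = Σdeg = 2·6 = 12.)
Laplacian eigenvalues (increasing order): [0.0, 1.382, 2.382, 3.618, 4.618]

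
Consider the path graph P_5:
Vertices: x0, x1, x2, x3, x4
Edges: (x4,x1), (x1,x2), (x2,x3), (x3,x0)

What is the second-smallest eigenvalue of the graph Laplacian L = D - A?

The path graph P_n has Laplacian eigenvalues λ_k = 2 − 2cos(kπ/n), k = 0, 1, …, n−1. Here n = 5:
k=0: 2 − 2cos(0) = 0.0; k=1: 2 − 2cos(π/5) = 0.382; k=2: 2 − 2cos(2π/5) = 1.382; k=3: 2 − 2cos(3π/5) = 2.618; k=4: 2 − 2cos(4π/5) = 3.618.
Laplacian eigenvalues: [0.0, 0.382, 1.382, 2.618, 3.618]. Algebraic connectivity (smallest non-zero eigenvalue) = 0.382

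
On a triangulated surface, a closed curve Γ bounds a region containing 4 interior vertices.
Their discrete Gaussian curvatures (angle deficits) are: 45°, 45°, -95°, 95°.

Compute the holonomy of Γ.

Holonomy = total enclosed curvature = 45° + 45° + (-95°) + 95° = 90°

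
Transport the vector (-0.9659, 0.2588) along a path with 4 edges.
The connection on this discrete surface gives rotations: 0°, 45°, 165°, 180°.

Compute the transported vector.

Total rotation: 0° + 45° + 165° + 180° = 390° ≡ 30° (mod 360°). Final vector: (-0.9659, -0.2588)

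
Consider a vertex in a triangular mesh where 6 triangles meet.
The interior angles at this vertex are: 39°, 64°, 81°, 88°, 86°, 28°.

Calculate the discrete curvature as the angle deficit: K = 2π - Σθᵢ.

Sum of angles = 386°. K = 360° - 386° = -26° = -13π/90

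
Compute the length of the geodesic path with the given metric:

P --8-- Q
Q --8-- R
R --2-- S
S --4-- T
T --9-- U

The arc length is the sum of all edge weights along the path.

Arc length = 8 + 8 + 2 + 4 + 9 = 31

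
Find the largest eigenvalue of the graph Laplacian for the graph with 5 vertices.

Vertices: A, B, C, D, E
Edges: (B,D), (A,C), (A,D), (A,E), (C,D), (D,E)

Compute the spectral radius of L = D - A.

Degrees: deg(A) = 3, deg(B) = 1, deg(C) = 2, deg(D) = 4, deg(E) = 2.
L = D − A with rows/columns ordered (A, B, C, D, E):
  [ 3,  0, -1, -1, -1]
  [ 0,  1,  0, -1,  0]
  [-1,  0,  2, -1,  0]
  [-1, -1, -1,  4, -1]
  [-1,  0,  0, -1,  2]
Characteristic polynomial: det(λI − L) = λ(λ − 1)(λ − 2)(λ − 4)(λ − 5).
Roots: λ = 0; (λ − 1) = 0 ⇒ λ = 1; (λ − 2) = 0 ⇒ λ = 2; (λ − 4) = 0 ⇒ λ = 4; (λ − 5) = 0 ⇒ λ = 5.
(Check: the roots sum (with multiplicity) to 12, matching trace L = Σdeg = 2·6 = 12.)
Laplacian eigenvalues: [0.0, 1.0, 2.0, 4.0, 5.0]. Largest eigenvalue (spectral radius) = 5.0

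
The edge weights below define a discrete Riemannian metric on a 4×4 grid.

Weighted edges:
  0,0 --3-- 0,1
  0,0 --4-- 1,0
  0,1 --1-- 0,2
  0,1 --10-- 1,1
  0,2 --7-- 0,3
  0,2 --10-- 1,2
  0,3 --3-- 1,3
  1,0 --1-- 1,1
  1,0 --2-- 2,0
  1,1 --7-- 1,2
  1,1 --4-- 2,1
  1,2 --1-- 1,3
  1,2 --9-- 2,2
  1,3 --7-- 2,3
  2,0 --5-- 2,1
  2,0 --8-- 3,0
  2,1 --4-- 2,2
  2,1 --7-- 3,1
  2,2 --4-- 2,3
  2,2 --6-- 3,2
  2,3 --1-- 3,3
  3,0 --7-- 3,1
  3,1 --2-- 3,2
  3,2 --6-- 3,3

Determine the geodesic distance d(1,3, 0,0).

Shortest path: 1,3 → 1,2 → 1,1 → 1,0 → 0,0, total weight = 13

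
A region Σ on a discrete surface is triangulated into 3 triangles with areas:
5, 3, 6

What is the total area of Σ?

5 + 3 + 6 = 14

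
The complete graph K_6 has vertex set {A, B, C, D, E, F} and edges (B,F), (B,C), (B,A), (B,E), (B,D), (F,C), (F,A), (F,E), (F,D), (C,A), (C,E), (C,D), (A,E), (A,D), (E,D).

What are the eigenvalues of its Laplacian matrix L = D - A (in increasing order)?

For the complete graph K_n, L = nI − J (J = all-ones matrix). J has eigenvalues n (once, eigenvector 𝟙) and 0 (multiplicity n−1), so L has eigenvalues 0 (once) and n (multiplicity n−1). Here n = 6: eigenvalue 0 once and 6 with multiplicity 5.
Laplacian eigenvalues (increasing order): [0.0, 6.0, 6.0, 6.0, 6.0, 6.0]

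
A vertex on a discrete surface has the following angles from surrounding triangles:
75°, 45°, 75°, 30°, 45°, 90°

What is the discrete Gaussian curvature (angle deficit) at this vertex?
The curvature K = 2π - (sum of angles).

Sum of angles = 360°. K = 360° - 360° = 0°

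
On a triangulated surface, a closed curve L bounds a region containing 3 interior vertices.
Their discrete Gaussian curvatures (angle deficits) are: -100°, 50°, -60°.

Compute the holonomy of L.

Holonomy = total enclosed curvature = (-100°) + 50° + (-60°) = -110°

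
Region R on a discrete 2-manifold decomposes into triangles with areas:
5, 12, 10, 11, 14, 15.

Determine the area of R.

5 + 12 + 10 + 11 + 14 + 15 = 67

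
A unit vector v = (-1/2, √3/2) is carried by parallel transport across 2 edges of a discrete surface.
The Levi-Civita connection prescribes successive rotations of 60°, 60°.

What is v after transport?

Total rotation: 60° + 60° = 120°. Final vector: (-0.5000, -0.8660)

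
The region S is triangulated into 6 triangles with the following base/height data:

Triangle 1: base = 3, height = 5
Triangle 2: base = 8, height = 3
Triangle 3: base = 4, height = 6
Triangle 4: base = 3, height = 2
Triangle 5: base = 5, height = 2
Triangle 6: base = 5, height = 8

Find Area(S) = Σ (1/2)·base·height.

(1/2)×3×5 + (1/2)×8×3 + (1/2)×4×6 + (1/2)×3×2 + (1/2)×5×2 + (1/2)×5×8 = 59.5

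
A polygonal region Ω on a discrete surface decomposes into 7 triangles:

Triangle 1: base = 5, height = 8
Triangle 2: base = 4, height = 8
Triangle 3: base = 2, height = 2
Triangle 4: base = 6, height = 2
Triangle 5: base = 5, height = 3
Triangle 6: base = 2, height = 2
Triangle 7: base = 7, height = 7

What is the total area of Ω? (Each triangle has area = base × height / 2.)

(1/2)×5×8 + (1/2)×4×8 + (1/2)×2×2 + (1/2)×6×2 + (1/2)×5×3 + (1/2)×2×2 + (1/2)×7×7 = 78.0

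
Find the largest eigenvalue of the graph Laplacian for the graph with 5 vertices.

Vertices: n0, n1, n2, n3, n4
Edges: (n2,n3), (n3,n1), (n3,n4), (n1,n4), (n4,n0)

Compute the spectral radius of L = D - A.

Degrees: deg(n0) = 1, deg(n1) = 2, deg(n2) = 1, deg(n3) = 3, deg(n4) = 3.
L = D − A with rows/columns ordered (n0, n1, n2, n3, n4):
  [ 1,  0,  0,  0, -1]
  [ 0,  2,  0, -1, -1]
  [ 0,  0,  1, -1,  0]
  [ 0, -1, -1,  3, -1]
  [-1, -1,  0, -1,  3]
Characteristic polynomial: det(λI − L) = λ(λ² − 5λ + 3)(λ² − 5λ + 5).
Roots: λ = 0; (λ² − 5λ + 3) = 0 ⇒ λ = (5 ± √13)/2 ≈ 0.6972, 4.3028; (λ² − 5λ + 5) = 0 ⇒ λ = (5 ± √5)/2 ≈ 1.382, 3.618.
(Check: the roots sum (with multiplicity) to 10, matching trace L = Σdeg = 2·5 = 10.)
Laplacian eigenvalues: [0.0, 0.6972, 1.382, 3.618, 4.3028]. Largest eigenvalue (spectral radius) = 4.3028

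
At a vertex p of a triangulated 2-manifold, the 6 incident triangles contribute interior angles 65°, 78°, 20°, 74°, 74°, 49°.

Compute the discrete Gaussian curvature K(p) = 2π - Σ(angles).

Sum of angles = 360°. K = 360° - 360° = 0° = 0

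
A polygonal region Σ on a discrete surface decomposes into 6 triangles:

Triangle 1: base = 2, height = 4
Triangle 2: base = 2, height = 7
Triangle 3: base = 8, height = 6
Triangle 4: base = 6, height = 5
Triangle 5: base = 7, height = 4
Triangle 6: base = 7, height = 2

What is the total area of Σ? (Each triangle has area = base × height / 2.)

(1/2)×2×4 + (1/2)×2×7 + (1/2)×8×6 + (1/2)×6×5 + (1/2)×7×4 + (1/2)×7×2 = 71.0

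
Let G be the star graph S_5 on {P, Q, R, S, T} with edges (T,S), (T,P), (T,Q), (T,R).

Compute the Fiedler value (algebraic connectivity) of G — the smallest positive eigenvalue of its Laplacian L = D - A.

The star S_5 is the complete bipartite graph K_{1,4} (one hub of degree 4, 4 leaves of degree 1). The Laplacian spectrum of K_{p,q} is 0, p (multiplicity q−1), q (multiplicity p−1), p+q. With p = 1, q = 4: 0 once, 1 with multiplicity 3, and 5 once. (Check: trace L = sum of degrees = 8 = 3·1 + 5.)
Laplacian eigenvalues: [0.0, 1.0, 1.0, 1.0, 5.0]. Algebraic connectivity (smallest non-zero eigenvalue) = 1.0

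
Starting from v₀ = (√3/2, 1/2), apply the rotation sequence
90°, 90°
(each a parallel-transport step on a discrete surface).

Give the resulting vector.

Total rotation: 90° + 90° = 180°. Final vector: (-0.8660, -0.5000)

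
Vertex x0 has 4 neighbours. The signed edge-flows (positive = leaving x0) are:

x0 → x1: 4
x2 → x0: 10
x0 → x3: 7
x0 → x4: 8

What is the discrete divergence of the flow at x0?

Divergence = sum of outgoing flows = 4 + (-10) + 7 + 8 = 9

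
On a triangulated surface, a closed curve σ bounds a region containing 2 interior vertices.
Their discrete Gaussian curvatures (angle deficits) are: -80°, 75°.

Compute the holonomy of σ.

Holonomy = total enclosed curvature = (-80°) + 75° = -5°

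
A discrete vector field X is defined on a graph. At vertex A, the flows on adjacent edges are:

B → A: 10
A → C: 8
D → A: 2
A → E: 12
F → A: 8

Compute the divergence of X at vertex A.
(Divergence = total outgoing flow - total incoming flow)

Divergence = sum of outgoing flows = (-10) + 8 + (-2) + 12 + (-8) = 0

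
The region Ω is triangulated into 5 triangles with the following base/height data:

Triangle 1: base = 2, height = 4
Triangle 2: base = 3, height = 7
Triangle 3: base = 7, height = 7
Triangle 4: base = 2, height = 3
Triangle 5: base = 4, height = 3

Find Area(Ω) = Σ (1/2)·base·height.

(1/2)×2×4 + (1/2)×3×7 + (1/2)×7×7 + (1/2)×2×3 + (1/2)×4×3 = 48.0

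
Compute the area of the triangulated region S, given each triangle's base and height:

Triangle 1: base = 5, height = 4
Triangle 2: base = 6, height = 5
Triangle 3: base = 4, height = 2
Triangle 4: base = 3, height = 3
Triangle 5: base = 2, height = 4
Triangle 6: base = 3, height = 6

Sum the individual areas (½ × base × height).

(1/2)×5×4 + (1/2)×6×5 + (1/2)×4×2 + (1/2)×3×3 + (1/2)×2×4 + (1/2)×3×6 = 46.5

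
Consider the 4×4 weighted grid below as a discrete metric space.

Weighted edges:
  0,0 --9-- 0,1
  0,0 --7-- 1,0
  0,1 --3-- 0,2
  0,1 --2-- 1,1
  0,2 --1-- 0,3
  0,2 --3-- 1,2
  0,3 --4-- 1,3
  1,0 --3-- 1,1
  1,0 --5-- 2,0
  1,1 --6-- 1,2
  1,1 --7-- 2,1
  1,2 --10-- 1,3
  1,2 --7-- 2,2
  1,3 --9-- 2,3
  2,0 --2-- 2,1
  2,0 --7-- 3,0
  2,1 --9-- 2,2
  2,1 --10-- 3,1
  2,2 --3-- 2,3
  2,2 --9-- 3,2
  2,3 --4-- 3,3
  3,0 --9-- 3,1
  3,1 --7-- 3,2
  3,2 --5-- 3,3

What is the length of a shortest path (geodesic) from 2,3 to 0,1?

Shortest path: 2,3 → 2,2 → 1,2 → 0,2 → 0,1, total weight = 16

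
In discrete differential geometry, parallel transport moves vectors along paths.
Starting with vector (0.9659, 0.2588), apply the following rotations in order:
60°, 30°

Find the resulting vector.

Total rotation: 60° + 30° = 90°. Final vector: (-0.2588, 0.9659)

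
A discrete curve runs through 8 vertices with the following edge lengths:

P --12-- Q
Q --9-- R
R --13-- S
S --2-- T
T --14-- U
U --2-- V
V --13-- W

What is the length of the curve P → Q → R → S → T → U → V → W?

Arc length = 12 + 9 + 13 + 2 + 14 + 2 + 13 = 65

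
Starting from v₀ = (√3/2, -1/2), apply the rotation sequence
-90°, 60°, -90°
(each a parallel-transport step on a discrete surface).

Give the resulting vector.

Total rotation: (-90°) + 60° + (-90°) = -120°. Final vector: (-0.8660, -0.5000)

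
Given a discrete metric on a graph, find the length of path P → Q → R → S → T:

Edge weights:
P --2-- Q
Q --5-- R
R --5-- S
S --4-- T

Arc length = 2 + 5 + 5 + 4 = 16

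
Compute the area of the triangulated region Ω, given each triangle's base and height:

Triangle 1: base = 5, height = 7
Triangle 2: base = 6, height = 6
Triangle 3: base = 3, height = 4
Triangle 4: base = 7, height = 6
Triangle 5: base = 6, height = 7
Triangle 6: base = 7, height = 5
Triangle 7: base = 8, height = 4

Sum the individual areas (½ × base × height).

(1/2)×5×7 + (1/2)×6×6 + (1/2)×3×4 + (1/2)×7×6 + (1/2)×6×7 + (1/2)×7×5 + (1/2)×8×4 = 117.0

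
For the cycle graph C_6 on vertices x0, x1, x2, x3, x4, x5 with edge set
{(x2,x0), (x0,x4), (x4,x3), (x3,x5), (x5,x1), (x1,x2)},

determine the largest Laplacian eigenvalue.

The cycle graph C_n has Laplacian eigenvalues λ_k = 2 − 2cos(2πk/n), k = 0, 1, …, n−1. Here n = 6:
k=0: 2 − 2cos(0) = 0.0; k=1: 2 − 2cos(π/3) = 1.0; k=2: 2 − 2cos(2π/3) = 3.0; k=3: 2 − 2cos(π) = 4.0; k=4: 2 − 2cos(4π/3) = 3.0; k=5: 2 − 2cos(5π/3) = 1.0.
Laplacian eigenvalues: [0.0, 1.0, 1.0, 3.0, 3.0, 4.0]. Largest eigenvalue (spectral radius) = 4.0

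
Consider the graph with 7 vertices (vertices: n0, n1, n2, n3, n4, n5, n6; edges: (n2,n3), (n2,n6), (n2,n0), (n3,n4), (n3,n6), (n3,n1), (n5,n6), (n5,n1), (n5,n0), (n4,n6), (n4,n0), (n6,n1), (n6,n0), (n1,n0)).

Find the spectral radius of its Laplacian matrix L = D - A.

Degrees: deg(n0) = 5, deg(n1) = 4, deg(n2) = 3, deg(n3) = 4, deg(n4) = 3, deg(n5) = 3, deg(n6) = 6.
L = D − A with rows/columns ordered (n0, n1, n2, n3, n4, n5, n6):
  [ 5, -1, -1,  0, -1, -1, -1]
  [-1,  4,  0, -1,  0, -1, -1]
  [-1,  0,  3, -1,  0,  0, -1]
  [ 0, -1, -1,  4, -1,  0, -1]
  [-1,  0,  0, -1,  3,  0, -1]
  [-1, -1,  0,  0,  0,  3, -1]
  [-1, -1, -1, -1, -1, -1,  6]
Characteristic polynomial: det(λI − L) = λ(λ² − 9λ + 16)(λ − 3)(λ − 4)(λ − 5)(λ − 7).
Roots: λ = 0; (λ² − 9λ + 16) = 0 ⇒ λ = (9 ± √17)/2 ≈ 2.4384, 6.5616; (λ − 3) = 0 ⇒ λ = 3; (λ − 4) = 0 ⇒ λ = 4; (λ − 5) = 0 ⇒ λ = 5; (λ − 7) = 0 ⇒ λ = 7.
(Check: the roots sum (with multiplicity) to 28, matching trace L = Σdeg = 2·14 = 28.)
Laplacian eigenvalues: [0.0, 2.4384, 3.0, 4.0, 5.0, 6.5616, 7.0]. Largest eigenvalue (spectral radius) = 7.0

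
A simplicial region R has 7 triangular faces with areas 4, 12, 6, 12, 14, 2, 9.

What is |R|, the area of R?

4 + 12 + 6 + 12 + 14 + 2 + 9 = 59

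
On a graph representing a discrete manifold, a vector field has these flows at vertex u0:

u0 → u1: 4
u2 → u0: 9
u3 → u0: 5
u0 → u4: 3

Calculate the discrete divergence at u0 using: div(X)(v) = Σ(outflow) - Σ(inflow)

Divergence = sum of outgoing flows = 4 + (-9) + (-5) + 3 = -7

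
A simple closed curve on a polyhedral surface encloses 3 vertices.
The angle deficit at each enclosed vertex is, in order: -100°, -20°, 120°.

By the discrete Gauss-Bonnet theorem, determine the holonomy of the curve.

Holonomy = total enclosed curvature = (-100°) + (-20°) + 120° = 0°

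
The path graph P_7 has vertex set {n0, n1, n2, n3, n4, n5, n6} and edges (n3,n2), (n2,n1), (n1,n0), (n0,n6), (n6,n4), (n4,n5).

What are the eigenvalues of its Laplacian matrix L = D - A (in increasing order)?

The path graph P_n has Laplacian eigenvalues λ_k = 2 − 2cos(kπ/n), k = 0, 1, …, n−1. Here n = 7:
k=0: 2 − 2cos(0) = 0.0; k=1: 2 − 2cos(π/7) = 0.1981; k=2: 2 − 2cos(2π/7) = 0.753; k=3: 2 − 2cos(3π/7) = 1.555; k=4: 2 − 2cos(4π/7) = 2.445; k=5: 2 − 2cos(5π/7) = 3.247; k=6: 2 − 2cos(6π/7) = 3.8019.
Laplacian eigenvalues (increasing order): [0.0, 0.1981, 0.753, 1.555, 2.445, 3.247, 3.8019]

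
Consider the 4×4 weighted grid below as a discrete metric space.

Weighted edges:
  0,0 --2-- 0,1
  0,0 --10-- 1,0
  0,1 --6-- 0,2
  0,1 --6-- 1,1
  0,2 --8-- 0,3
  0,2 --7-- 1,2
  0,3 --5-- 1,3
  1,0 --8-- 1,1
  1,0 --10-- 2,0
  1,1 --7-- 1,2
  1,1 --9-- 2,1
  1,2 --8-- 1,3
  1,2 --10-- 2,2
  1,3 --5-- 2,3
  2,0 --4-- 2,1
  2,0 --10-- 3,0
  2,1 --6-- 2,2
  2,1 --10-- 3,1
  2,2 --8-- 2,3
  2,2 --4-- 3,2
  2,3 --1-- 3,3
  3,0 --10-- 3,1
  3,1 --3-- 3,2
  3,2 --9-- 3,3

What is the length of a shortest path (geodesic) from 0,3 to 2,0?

Shortest path: 0,3 → 1,3 → 2,3 → 2,2 → 2,1 → 2,0, total weight = 28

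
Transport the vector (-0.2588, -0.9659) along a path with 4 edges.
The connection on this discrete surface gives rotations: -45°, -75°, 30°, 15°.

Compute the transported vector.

Total rotation: (-45°) + (-75°) + 30° + 15° = -75°. Final vector: (-1, 0)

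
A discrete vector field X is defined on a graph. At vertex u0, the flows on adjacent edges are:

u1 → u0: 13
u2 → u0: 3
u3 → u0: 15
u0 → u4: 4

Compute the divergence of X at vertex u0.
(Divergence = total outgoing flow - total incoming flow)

Divergence = sum of outgoing flows = (-13) + (-3) + (-15) + 4 = -27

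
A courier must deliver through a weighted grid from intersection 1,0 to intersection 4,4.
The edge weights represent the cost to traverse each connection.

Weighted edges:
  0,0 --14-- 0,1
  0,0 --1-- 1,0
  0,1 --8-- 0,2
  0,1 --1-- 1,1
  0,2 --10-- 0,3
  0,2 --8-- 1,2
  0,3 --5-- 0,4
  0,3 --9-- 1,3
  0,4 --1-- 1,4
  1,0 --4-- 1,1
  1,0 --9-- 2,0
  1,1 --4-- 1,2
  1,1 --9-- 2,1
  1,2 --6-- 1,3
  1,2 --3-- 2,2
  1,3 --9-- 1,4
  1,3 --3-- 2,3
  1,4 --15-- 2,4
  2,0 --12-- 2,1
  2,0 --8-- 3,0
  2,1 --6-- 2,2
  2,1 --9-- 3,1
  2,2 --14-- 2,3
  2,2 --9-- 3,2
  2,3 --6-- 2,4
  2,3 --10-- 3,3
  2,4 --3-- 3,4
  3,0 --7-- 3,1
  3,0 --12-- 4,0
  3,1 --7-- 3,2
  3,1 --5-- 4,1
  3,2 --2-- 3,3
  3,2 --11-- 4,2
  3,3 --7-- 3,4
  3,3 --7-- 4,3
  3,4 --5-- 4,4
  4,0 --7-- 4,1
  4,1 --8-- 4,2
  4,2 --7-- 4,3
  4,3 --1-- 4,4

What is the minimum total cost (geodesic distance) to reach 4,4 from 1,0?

Shortest path: 1,0 → 1,1 → 1,2 → 2,2 → 3,2 → 3,3 → 4,3 → 4,4, total weight = 30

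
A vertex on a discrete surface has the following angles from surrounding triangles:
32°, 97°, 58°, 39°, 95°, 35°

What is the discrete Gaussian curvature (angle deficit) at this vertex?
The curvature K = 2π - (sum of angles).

Sum of angles = 356°. K = 360° - 356° = 4° = π/45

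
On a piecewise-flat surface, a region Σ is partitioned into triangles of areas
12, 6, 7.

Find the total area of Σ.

12 + 6 + 7 = 25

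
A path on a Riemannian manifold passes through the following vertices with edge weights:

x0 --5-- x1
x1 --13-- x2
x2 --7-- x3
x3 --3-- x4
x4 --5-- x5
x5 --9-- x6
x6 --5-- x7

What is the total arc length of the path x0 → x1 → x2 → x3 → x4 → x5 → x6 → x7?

Arc length = 5 + 13 + 7 + 3 + 5 + 9 + 5 = 47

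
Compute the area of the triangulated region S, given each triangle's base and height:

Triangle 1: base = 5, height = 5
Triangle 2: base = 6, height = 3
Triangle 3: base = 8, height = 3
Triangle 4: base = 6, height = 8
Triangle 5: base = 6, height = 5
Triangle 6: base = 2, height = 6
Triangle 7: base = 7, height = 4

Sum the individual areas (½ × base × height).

(1/2)×5×5 + (1/2)×6×3 + (1/2)×8×3 + (1/2)×6×8 + (1/2)×6×5 + (1/2)×2×6 + (1/2)×7×4 = 92.5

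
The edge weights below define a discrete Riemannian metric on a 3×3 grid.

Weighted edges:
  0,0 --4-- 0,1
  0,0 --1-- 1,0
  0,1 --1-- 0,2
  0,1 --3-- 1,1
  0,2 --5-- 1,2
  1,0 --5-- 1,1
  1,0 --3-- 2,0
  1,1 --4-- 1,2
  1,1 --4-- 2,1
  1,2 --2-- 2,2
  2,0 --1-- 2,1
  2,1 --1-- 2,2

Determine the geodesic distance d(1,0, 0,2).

Shortest path: 1,0 → 0,0 → 0,1 → 0,2, total weight = 6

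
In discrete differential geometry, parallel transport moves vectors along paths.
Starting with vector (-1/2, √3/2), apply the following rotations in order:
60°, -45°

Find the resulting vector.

Total rotation: 60° + (-45°) = 15°. Final vector: (-0.7071, 0.7071)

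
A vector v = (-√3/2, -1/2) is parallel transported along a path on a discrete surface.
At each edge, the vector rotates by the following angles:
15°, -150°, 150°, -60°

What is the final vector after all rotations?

Total rotation: 15° + (-150°) + 150° + (-60°) = -45°. Final vector: (-0.9659, 0.2588)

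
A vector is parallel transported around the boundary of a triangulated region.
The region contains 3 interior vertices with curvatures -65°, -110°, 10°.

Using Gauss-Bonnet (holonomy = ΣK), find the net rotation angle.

Holonomy = total enclosed curvature = (-65°) + (-110°) + 10° = -165°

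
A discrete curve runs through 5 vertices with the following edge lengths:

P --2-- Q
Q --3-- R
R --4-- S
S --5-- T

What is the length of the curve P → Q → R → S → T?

Arc length = 2 + 3 + 4 + 5 = 14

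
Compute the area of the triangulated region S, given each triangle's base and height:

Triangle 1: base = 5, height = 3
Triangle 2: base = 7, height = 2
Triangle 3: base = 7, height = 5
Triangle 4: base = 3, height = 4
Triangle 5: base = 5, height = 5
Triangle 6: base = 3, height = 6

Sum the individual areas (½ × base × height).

(1/2)×5×3 + (1/2)×7×2 + (1/2)×7×5 + (1/2)×3×4 + (1/2)×5×5 + (1/2)×3×6 = 59.5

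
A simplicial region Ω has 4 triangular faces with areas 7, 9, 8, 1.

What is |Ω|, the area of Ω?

7 + 9 + 8 + 1 = 25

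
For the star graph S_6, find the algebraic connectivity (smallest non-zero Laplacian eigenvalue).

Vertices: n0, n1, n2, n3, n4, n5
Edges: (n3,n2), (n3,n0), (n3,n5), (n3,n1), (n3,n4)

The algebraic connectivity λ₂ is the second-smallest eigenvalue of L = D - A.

The star S_6 is the complete bipartite graph K_{1,5} (one hub of degree 5, 5 leaves of degree 1). The Laplacian spectrum of K_{p,q} is 0, p (multiplicity q−1), q (multiplicity p−1), p+q. With p = 1, q = 5: 0 once, 1 with multiplicity 4, and 6 once. (Check: trace L = sum of degrees = 10 = 4·1 + 6.)
Laplacian eigenvalues: [0.0, 1.0, 1.0, 1.0, 1.0, 6.0]. Algebraic connectivity (smallest non-zero eigenvalue) = 1.0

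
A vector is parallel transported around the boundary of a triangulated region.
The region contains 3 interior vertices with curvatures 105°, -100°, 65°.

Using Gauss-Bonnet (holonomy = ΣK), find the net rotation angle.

Holonomy = total enclosed curvature = 105° + (-100°) + 65° = 70°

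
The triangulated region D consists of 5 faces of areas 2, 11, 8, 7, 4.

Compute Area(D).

2 + 11 + 8 + 7 + 4 = 32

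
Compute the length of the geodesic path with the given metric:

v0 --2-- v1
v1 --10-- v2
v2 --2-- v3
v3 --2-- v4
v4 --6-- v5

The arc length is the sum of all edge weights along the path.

Arc length = 2 + 10 + 2 + 2 + 6 = 22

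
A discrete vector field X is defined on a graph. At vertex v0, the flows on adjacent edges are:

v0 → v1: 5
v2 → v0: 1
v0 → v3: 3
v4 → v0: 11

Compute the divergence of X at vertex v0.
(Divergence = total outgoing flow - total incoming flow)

Divergence = sum of outgoing flows = 5 + (-1) + 3 + (-11) = -4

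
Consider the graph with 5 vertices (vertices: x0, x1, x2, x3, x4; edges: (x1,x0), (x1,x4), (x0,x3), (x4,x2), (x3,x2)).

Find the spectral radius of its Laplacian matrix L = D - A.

Degrees: deg(x0) = 2, deg(x1) = 2, deg(x2) = 2, deg(x3) = 2, deg(x4) = 2.
L = D − A with rows/columns ordered (x0, x1, x2, x3, x4):
  [ 2, -1,  0, -1,  0]
  [-1,  2,  0,  0, -1]
  [ 0,  0,  2, -1, -1]
  [-1,  0, -1,  2,  0]
  [ 0, -1, -1,  0,  2]
Characteristic polynomial: det(λI − L) = λ(λ² − 5λ + 5)².
Roots: λ = 0; (λ² − 5λ + 5) = 0 ⇒ λ = (5 ± √5)/2 ≈ 1.382, 3.618 (multiplicity 2).
(Check: the roots sum (with multiplicity) to 10, matching trace L = Σdeg = 2·5 = 10.)
Laplacian eigenvalues: [0.0, 1.382, 1.382, 3.618, 3.618]. Largest eigenvalue (spectral radius) = 3.618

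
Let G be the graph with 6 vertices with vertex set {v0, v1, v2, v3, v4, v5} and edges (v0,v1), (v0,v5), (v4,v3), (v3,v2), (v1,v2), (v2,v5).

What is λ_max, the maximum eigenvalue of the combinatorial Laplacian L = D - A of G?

Degrees: deg(v0) = 2, deg(v1) = 2, deg(v2) = 3, deg(v3) = 2, deg(v4) = 1, deg(v5) = 2.
L = D − A with rows/columns ordered (v0, v1, v2, v3, v4, v5):
  [ 2, -1,  0,  0,  0, -1]
  [-1,  2, -1,  0,  0,  0]
  [ 0, -1,  3, -1,  0, -1]
  [ 0,  0, -1,  2, -1,  0]
  [ 0,  0,  0, -1,  1,  0]
  [-1,  0, -1,  0,  0,  2]
Characteristic polynomial: det(λI − L) = λ(λ² − 5λ + 2)(λ − 2)²(λ − 3).
Roots: λ = 0; (λ² − 5λ + 2) = 0 ⇒ λ = (5 ± √17)/2 ≈ 0.4384, 4.5616; (λ − 2) = 0 ⇒ λ = 2 (multiplicity 2); (λ − 3) = 0 ⇒ λ = 3.
(Check: the roots sum (with multiplicity) to 12, matching trace L = Σdeg = 2·6 = 12.)
Laplacian eigenvalues: [0.0, 0.4384, 2.0, 2.0, 3.0, 4.5616]. Largest eigenvalue (spectral radius) = 4.5616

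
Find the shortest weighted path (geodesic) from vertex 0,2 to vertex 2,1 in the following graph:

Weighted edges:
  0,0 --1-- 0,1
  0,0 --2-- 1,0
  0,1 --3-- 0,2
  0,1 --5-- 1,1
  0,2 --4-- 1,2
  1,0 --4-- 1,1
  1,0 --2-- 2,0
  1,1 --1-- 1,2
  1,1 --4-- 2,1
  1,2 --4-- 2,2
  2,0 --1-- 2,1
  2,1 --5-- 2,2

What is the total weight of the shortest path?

Shortest path: 0,2 → 1,2 → 1,1 → 2,1, total weight = 9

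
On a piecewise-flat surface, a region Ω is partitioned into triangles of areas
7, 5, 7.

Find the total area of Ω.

7 + 5 + 7 = 19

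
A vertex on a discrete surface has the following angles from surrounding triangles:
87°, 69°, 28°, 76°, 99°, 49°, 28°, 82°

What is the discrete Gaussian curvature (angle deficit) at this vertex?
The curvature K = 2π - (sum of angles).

Sum of angles = 518°. K = 360° - 518° = -158° = -79π/90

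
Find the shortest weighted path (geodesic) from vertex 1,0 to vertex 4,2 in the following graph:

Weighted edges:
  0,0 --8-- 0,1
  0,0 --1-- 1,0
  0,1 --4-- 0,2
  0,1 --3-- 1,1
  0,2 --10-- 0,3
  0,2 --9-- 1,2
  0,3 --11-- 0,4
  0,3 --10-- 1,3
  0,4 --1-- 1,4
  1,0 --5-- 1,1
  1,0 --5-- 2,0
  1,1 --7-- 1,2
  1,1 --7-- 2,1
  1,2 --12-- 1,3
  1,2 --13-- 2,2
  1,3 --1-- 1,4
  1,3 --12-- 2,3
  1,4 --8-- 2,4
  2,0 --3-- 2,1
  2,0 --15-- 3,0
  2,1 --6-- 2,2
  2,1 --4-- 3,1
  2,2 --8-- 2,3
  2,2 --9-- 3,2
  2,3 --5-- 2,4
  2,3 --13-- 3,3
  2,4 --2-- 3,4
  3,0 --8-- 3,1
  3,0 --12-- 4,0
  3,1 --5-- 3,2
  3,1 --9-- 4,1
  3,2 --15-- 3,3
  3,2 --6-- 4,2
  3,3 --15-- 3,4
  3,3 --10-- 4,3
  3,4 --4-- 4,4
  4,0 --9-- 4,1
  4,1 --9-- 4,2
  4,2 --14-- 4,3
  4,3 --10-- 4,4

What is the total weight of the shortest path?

Shortest path: 1,0 → 2,0 → 2,1 → 3,1 → 3,2 → 4,2, total weight = 23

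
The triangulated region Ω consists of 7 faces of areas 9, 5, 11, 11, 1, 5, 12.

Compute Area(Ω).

9 + 5 + 11 + 11 + 1 + 5 + 12 = 54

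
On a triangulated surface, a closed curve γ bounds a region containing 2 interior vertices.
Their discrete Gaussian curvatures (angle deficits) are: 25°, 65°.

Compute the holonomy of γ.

Holonomy = total enclosed curvature = 25° + 65° = 90°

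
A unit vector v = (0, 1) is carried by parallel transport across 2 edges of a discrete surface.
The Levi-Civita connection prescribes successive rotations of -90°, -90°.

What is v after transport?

Total rotation: (-90°) + (-90°) = -180° ≡ 180° (mod 360°). Final vector: (0, -1)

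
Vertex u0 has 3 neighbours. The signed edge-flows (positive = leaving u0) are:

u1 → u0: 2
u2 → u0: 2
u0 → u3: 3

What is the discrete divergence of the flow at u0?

Divergence = sum of outgoing flows = (-2) + (-2) + 3 = -1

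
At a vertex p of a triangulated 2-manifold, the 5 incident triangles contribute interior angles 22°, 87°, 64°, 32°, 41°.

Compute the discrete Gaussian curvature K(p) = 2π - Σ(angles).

Sum of angles = 246°. K = 360° - 246° = 114° = 19π/30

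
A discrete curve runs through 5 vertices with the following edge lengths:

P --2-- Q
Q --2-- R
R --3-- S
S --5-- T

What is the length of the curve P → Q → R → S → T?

Arc length = 2 + 2 + 3 + 5 = 12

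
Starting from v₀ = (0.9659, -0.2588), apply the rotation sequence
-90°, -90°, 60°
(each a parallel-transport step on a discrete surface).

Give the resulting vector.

Total rotation: (-90°) + (-90°) + 60° = -120°. Final vector: (-0.7071, -0.7071)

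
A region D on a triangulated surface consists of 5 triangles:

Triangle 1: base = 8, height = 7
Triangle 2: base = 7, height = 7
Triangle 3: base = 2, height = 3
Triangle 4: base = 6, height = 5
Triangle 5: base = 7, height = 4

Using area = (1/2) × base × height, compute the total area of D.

(1/2)×8×7 + (1/2)×7×7 + (1/2)×2×3 + (1/2)×6×5 + (1/2)×7×4 = 84.5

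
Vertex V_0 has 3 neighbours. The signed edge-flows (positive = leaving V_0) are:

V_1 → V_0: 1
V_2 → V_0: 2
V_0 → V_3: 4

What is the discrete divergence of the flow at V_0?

Divergence = sum of outgoing flows = (-1) + (-2) + 4 = 1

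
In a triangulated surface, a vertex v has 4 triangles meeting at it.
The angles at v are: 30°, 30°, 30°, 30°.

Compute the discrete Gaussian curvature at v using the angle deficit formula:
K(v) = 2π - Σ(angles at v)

Sum of angles = 120°. K = 360° - 120° = 240°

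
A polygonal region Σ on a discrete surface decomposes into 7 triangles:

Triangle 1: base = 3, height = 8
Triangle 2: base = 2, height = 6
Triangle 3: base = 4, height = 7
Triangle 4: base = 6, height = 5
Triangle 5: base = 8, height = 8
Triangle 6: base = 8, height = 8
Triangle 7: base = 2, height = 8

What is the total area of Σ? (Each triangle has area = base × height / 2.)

(1/2)×3×8 + (1/2)×2×6 + (1/2)×4×7 + (1/2)×6×5 + (1/2)×8×8 + (1/2)×8×8 + (1/2)×2×8 = 119.0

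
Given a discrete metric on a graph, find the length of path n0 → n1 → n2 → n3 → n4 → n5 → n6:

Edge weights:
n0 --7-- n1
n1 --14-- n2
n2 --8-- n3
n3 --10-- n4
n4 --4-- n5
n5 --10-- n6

Arc length = 7 + 14 + 8 + 10 + 4 + 10 = 53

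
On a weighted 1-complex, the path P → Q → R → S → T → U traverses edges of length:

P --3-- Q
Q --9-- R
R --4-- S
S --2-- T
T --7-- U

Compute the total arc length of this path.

Arc length = 3 + 9 + 4 + 2 + 7 = 25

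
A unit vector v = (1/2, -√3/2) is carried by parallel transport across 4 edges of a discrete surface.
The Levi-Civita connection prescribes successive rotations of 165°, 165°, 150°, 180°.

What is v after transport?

Total rotation: 165° + 165° + 150° + 180° = 660° ≡ -60° (mod 360°). Final vector: (-0.5000, -0.8660)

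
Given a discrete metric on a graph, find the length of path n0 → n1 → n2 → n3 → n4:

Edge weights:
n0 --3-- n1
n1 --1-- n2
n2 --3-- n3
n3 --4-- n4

Arc length = 3 + 1 + 3 + 4 = 11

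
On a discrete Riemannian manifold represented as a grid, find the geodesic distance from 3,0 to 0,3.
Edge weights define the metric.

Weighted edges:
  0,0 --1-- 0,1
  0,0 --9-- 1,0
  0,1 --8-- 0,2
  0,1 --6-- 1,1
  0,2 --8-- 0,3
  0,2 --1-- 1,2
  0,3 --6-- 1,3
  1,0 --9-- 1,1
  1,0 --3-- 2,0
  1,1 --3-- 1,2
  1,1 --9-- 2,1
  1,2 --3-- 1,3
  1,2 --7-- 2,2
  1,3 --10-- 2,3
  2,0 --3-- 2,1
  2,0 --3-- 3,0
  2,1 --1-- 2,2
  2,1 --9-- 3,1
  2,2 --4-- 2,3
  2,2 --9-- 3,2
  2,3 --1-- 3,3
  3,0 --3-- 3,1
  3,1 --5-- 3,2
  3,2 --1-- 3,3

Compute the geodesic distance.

Shortest path: 3,0 → 2,0 → 2,1 → 2,2 → 1,2 → 0,2 → 0,3, total weight = 23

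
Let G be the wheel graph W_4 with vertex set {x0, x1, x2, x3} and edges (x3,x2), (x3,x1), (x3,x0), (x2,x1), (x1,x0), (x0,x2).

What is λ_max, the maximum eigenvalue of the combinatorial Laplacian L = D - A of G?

The wheel W_4 is the join K_1 ∨ C_3 (a hub joined to every vertex of a cycle of length 3). For a join G ∨ H (G on p vertices, H on q vertices) the Laplacian spectrum is 0, p+q, the eigenvalues of L(G) other than one 0 each shifted by +q, and the eigenvalues of L(H) other than one 0 each shifted by +p. With G = K_1 (p = 1, nothing left after dropping its 0) and H = C_3 (q = 3, eigenvalues 2 − 2cos(2πk/3), k = 0, …, 2; drop k = 0), the spectrum of W_4 is 0, 4, and 1 + (2 − 2cos(2πk/3)) = 3 − 2cos(2πk/3) for k = 1, …, 2:
k=1: 3 − 2cos(2π/3) = 4.0; k=2: 3 − 2cos(4π/3) = 4.0.
Laplacian eigenvalues: [0.0, 4.0, 4.0, 4.0]. Largest eigenvalue (spectral radius) = 4.0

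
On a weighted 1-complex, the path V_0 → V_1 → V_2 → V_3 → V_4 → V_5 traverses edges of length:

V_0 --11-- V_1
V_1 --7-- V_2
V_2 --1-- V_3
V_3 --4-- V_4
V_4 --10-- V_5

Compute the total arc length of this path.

Arc length = 11 + 7 + 1 + 4 + 10 = 33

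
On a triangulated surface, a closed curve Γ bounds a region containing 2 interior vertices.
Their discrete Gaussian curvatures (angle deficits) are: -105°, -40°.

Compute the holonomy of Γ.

Holonomy = total enclosed curvature = (-105°) + (-40°) = -145°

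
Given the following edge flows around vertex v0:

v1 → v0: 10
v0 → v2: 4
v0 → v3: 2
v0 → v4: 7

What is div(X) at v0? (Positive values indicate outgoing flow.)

Divergence = sum of outgoing flows = (-10) + 4 + 2 + 7 = 3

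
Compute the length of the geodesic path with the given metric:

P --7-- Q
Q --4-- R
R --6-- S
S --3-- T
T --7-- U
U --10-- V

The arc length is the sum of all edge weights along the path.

Arc length = 7 + 4 + 6 + 3 + 7 + 10 = 37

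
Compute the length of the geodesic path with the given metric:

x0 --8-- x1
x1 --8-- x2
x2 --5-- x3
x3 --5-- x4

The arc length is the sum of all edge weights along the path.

Arc length = 8 + 8 + 5 + 5 = 26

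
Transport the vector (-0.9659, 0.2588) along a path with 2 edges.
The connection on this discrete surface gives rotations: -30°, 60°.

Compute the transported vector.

Total rotation: (-30°) + 60° = 30°. Final vector: (-0.9659, -0.2588)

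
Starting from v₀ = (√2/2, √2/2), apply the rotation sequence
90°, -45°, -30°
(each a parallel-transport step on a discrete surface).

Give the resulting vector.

Total rotation: 90° + (-45°) + (-30°) = 15°. Final vector: (0.5000, 0.8660)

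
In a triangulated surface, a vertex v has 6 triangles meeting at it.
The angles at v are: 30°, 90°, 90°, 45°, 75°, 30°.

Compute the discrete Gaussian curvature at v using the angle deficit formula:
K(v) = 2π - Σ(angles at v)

Sum of angles = 360°. K = 360° - 360° = 0° = 0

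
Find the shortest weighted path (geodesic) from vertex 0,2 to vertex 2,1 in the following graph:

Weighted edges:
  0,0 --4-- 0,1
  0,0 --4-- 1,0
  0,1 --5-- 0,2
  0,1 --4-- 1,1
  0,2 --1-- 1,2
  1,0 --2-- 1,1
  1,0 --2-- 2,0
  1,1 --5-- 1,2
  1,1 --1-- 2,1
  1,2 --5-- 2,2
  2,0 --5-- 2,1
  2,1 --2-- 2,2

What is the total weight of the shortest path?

Shortest path: 0,2 → 1,2 → 1,1 → 2,1, total weight = 7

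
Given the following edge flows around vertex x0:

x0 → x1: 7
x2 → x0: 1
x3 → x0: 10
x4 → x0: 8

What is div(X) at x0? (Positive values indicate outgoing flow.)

Divergence = sum of outgoing flows = 7 + (-1) + (-10) + (-8) = -12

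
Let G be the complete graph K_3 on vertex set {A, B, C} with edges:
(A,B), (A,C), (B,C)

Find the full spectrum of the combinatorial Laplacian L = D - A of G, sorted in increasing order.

For the complete graph K_n, L = nI − J (J = all-ones matrix). J has eigenvalues n (once, eigenvector 𝟙) and 0 (multiplicity n−1), so L has eigenvalues 0 (once) and n (multiplicity n−1). Here n = 3: eigenvalue 0 once and 3 with multiplicity 2.
Laplacian eigenvalues (increasing order): [0.0, 3.0, 3.0]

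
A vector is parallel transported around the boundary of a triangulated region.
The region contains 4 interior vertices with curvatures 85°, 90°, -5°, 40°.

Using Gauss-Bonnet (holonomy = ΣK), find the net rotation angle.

Holonomy = total enclosed curvature = 85° + 90° + (-5°) + 40° = 210°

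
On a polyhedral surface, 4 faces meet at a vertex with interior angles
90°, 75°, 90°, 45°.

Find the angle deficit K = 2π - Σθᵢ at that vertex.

Sum of angles = 300°. K = 360° - 300° = 60° = π/3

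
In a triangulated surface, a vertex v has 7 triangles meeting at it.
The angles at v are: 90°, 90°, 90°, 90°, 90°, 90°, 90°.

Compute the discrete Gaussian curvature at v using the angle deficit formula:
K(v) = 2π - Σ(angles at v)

Sum of angles = 630°. K = 360° - 630° = -270°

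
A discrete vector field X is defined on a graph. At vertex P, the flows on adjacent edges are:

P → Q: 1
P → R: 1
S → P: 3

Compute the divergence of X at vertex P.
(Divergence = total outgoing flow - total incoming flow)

Divergence = sum of outgoing flows = 1 + 1 + (-3) = -1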